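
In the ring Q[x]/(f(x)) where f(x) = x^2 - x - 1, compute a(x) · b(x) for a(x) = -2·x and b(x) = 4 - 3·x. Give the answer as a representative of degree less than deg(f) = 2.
a · b ≡ 6 - 2·x (mod f(x))

First multiply in Q[x] without reducing: a · b = 6·x^2 - 8·x. Now divide by f(x) = x^2 - x - 1, eliminating the leading term at each step:
  leading term 6·x^2: subtract (6)·f(x) = 6·x^2 - 6·x - 6, leaving 6 - 2·x
The degree is now < 2, so this is the remainder. Hence a · b ≡ 6 - 2·x in Q[x]/(f).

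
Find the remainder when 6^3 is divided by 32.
24

Use repeated squaring. Binary(3) = 11. Walk through the bits of the exponent 3 left-to-right: at each bit after the leading one, square the running value, then multiply by 6 if the bit is 1 (always reducing mod 32):
  bit 1 = 1 (leading): start with 6.
  bit 2 = 1: square 6^2 = 36 ≡ 4; bit is 1, so multiply 4·6 = 24 (mod 32).
Final value: 6^3 ≡ 24 (mod 32).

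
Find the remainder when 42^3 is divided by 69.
Use repeated squaring. Binary(3) = 11. Walk through the bits of the exponent 3 left-to-right: at each bit after the leading one, square the running value, then multiply by 42 if the bit is 1 (always reducing mod 69):
  bit 1 = 1 (leading): start with 42.
  bit 2 = 1: square 42^2 = 1764 ≡ 39; bit is 1, so multiply 39·42 = 1638 ≡ 51 (mod 69).
Final value: 42^3 ≡ 51 (mod 69).

Final answer: 51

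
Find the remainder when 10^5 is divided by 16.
0

Use repeated squaring. Binary(5) = 101. Walk through the bits of the exponent 5 left-to-right: at each bit after the leading one, square the running value, then multiply by 10 if the bit is 1 (always reducing mod 16):
  bit 1 = 1 (leading): start with 10.
  bit 2 = 0: square 10^2 = 100 ≡ 4 (mod 16).
  bit 3 = 1: square 4^2 = 16 ≡ 0; bit is 1, so multiply 0·10 = 0 (mod 16).
Final value: 10^5 ≡ 0 (mod 16).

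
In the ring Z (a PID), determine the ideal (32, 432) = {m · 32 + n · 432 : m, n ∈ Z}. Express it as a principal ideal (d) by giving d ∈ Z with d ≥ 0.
In the PID Z, (a, b) is generated by gcd(a, b). Compute gcd(432, 32) with the extended Euclidean algorithm, tracking rows (r, s, t) with s·432 + t·32 = r:
  row A: (432, 1, 0)   [1·432 + 0·32 = 432]
  row B: (32, 0, 1)   [0·432 + 1·32 = 32]
  432 = 13·32 + 16   → row C = row A − 13·row B = (16, 1, −13)   [check: 1·432 − 13·32 = 16]
  32 = 2·16 + 0   → remainder 0, stop. gcd = 16 (last nonzero row C).
So gcd(32, 432) = 16, with Bézout identity 1·432 − 13·32 = 16. Containment (⊇): the Bézout identity exhibits 16 as an element of (32, 432), giving (16) ⊆ (32, 432). Containment (⊆): since 16 | 32 and 16 | 432 (32 = 16·2, 432 = 16·27), every Z-linear combination of 32 and 432 is divisible by 16, so (32, 432) ⊆ (16). Therefore (32, 432) = (16), d = 16.

Final answer: (32, 432) = (16); d = 16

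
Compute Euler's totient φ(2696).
φ is multiplicative, with φ(p^e) = p^e − p^(e−1). Factorise 2696 = 2^3 · 337. Then
  φ(2696) = (2^3 − 2^2) · (337 − 1) = 4 · 336 = 1344.

Final answer: φ(2696) = 1344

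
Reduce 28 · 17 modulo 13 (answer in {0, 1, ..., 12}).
Reduce the factors first: 28 ≡ 2, 17 ≡ 4 (mod 13), so 28 · 17 ≡ 2 · 4 (mod 13). 2 · 4 = 8. Dividing by 13: 8 = 0·13 + 8. So (28 · 17) mod 13 = 8.

Final answer: 8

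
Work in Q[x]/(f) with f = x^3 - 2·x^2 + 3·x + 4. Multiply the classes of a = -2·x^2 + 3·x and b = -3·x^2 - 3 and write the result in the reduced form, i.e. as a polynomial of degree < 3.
First multiply in Q[x] without reducing: a · b = 6·x^4 - 9·x^3 + 6·x^2 - 9·x. Now divide by f(x) = x^3 - 2·x^2 + 3·x + 4, eliminating the leading term at each step:
  leading term 6·x^4: subtract (6·x)·f(x) = 6·x^4 - 12·x^3 + 18·x^2 + 24·x, leaving 3·x^3 - 12·x^2 - 33·x
  leading term 3·x^3: subtract (3)·f(x) = 3·x^3 - 6·x^2 + 9·x + 12, leaving -6·x^2 - 42·x - 12
The degree is now < 3, so this is the remainder. Hence a · b ≡ -6·x^2 - 42·x - 12 in Q[x]/(f).

Final answer: a · b ≡ -6·x^2 - 42·x - 12 (mod f(x))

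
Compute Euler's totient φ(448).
φ(448) = 192

φ is multiplicative, with φ(p^e) = p^e − p^(e−1). Factorise 448 = 2^6 · 7. Then
  φ(448) = (2^6 − 2^5) · (7 − 1) = 32 · 6 = 192.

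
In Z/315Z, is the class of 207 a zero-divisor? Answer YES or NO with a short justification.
YES

gcd(207, 315) = 9 > 1, so 207 is not a unit in Z/315Z. In Z/nZ every nonzero non-unit is a zero-divisor: explicitly, take b = 315/gcd = 35 ≠ 0 (mod 315); then 207·35 = 7245 = 23·315, i.e. 207·35 ≡ 0 (mod 315). So 207 is a zero-divisor.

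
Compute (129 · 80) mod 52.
24

Reduce the factors first: 129 ≡ 25, 80 ≡ 28 (mod 52), so 129 · 80 ≡ 25 · 28 (mod 52). 25 · 28 = 700. Dividing by 52: 700 = 13·52 + 24. So (129 · 80) mod 52 = 24.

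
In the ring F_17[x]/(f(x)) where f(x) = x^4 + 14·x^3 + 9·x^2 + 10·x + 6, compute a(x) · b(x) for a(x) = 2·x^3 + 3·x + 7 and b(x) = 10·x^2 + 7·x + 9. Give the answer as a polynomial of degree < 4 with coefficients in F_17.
a · b ≡ 5·x^3 + 7·x^2 + 15·x + 10 (mod f(x))

Multiply as integer polynomials: a · b = 20·x^5 + 14·x^4 + 48·x^3 + 91·x^2 + 76·x + 63. Reducing coefficients mod 17: a · b ≡ 3·x^5 + 14·x^4 + 14·x^3 + 6·x^2 + 8·x + 12. Now divide by f(x) = x^4 + 14·x^3 + 9·x^2 + 10·x + 6 in F_17[x], eliminating the leading term at each step:
  leading term 3·x^5: subtract (3·x)·f(x) = 3·x^5 + 8·x^4 + 10·x^3 + 13·x^2 + x, leaving 6·x^4 + 4·x^3 + 10·x^2 + 7·x + 12 (coefficients mod 17)
  leading term 6·x^4: subtract (6)·f(x) = 6·x^4 + 16·x^3 + 3·x^2 + 9·x + 2, leaving 5·x^3 + 7·x^2 + 15·x + 10 (coefficients mod 17)
The degree is now < 4, so this is the remainder. Hence a · b ≡ 5·x^3 + 7·x^2 + 15·x + 10 in F_17[x]/(f).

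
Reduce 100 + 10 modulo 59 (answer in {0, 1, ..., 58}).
51

Reduce the summands first: 100 ≡ 41 (mod 59), so 100 + 10 ≡ 41 + 10 (mod 59). 41 + 10 = 51; 51 = 0·59 + 51, so (100 + 10) mod 59 = 51.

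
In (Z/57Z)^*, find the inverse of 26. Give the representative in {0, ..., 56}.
26^(−1) ≡ 11 (mod 57)

Apply the extended Euclidean algorithm to (57, 26), tracking rows (r, s, t) with s·57 + t·26 = r. Each division r_prev = q·r_cur + r_new produces the new row as (previous row) − q·(current row):
  row A: (57, 1, 0)   [1·57 + 0·26 = 57]
  row B: (26, 0, 1)   [0·57 + 1·26 = 26]
  57 = 2·26 + 5   → row C = row A − 2·row B = (5, 1, −2)   [check: 1·57 − 2·26 = 5]
  26 = 5·5 + 1   → row D = row B − 5·row C = (1, −5, 11)   [check: −5·57 + 11·26 = 1]
  5 = 5·1 + 0   → remainder 0, stop. gcd = 1 (last nonzero row D).
The gcd is 1, so 26 is invertible mod 57. The last nonzero row gives −5·57 + 11·26 = 1, so t = 11. So 26^(−1) ≡ 11 (mod 57). Verify: 26 · 11 = 286 ≡ 1 (mod 57). ✓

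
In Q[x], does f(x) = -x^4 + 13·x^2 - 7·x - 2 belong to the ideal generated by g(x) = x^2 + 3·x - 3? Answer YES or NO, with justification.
In Q[x] the ideal (g) consists of all multiples of g, so f ∈ (g) iff g | f, i.e. iff the remainder of f on division by g is 0. Divide f by g (g is monic, so eliminate the leading term of the running remainder at each step):
  leading term -x^4: subtract (-x^2)·g(x) = -x^4 - 3·x^3 + 3·x^2, leaving 3·x^3 + 10·x^2 - 7·x - 2
  leading term 3·x^3: subtract (3·x)·g(x) = 3·x^3 + 9·x^2 - 9·x, leaving x^2 + 2·x - 2
  leading term x^2: subtract (1)·g(x) = x^2 + 3·x - 3, leaving 1 - x
The remainder r(x) = 1 - x ≠ 0 (and deg r < deg g), so g ∤ f, i.e. f ∉ (g).

Final answer: NO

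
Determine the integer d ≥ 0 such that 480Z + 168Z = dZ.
(480, 168) = (24); d = 24

In the PID Z, (a, b) is generated by gcd(a, b). Compute gcd(480, 168) with the extended Euclidean algorithm, tracking rows (r, s, t) with s·480 + t·168 = r:
  row A: (480, 1, 0)   [1·480 + 0·168 = 480]
  row B: (168, 0, 1)   [0·480 + 1·168 = 168]
  480 = 2·168 + 144   → row C = row A − 2·row B = (144, 1, −2)   [check: 1·480 − 2·168 = 144]
  168 = 1·144 + 24   → row D = row B − 1·row C = (24, −1, 3)   [check: −1·480 + 3·168 = 24]
  144 = 6·24 + 0   → remainder 0, stop. gcd = 24 (last nonzero row D).
So gcd(480, 168) = 24, with Bézout identity −1·480 + 3·168 = 24. Containment (⊇): the Bézout identity exhibits 24 as an element of (480, 168), giving (24) ⊆ (480, 168). Containment (⊆): since 24 | 480 and 24 | 168 (480 = 24·20, 168 = 24·7), every Z-linear combination of 480 and 168 is divisible by 24, so (480, 168) ⊆ (24). Therefore (480, 168) = (24), d = 24.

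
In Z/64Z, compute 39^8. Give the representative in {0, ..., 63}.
Use repeated squaring. Binary(8) = 1000. Walk through the bits of the exponent 8 left-to-right: at each bit after the leading one, square the running value, then multiply by 39 if the bit is 1 (always reducing mod 64):
  bit 1 = 1 (leading): start with 39.
  bit 2 = 0: square 39^2 = 1521 ≡ 49 (mod 64).
  bit 3 = 0: square 49^2 = 2401 ≡ 33 (mod 64).
  bit 4 = 0: square 33^2 = 1089 ≡ 1 (mod 64).
Final value: 39^8 ≡ 1 (mod 64).

Final answer: 1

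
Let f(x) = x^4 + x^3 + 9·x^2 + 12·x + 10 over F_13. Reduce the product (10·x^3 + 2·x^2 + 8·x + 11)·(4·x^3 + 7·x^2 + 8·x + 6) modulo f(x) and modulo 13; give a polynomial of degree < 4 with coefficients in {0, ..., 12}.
Multiply as integer polynomials: a · b = 40·x^6 + 78·x^5 + 126·x^4 + 176·x^3 + 153·x^2 + 136·x + 66. Reducing coefficients mod 13: a · b ≡ x^6 + 9·x^4 + 7·x^3 + 10·x^2 + 6·x + 1. Now divide by f(x) = x^4 + x^3 + 9·x^2 + 12·x + 10 in F_13[x], eliminating the leading term at each step:
  leading term x^6: subtract (x^2)·f(x) = x^6 + x^5 + 9·x^4 + 12·x^3 + 10·x^2, leaving 12·x^5 + 8·x^3 + 6·x + 1 (coefficients mod 13)
  leading term 12·x^5: subtract (12·x)·f(x) = 12·x^5 + 12·x^4 + 4·x^3 + x^2 + 3·x, leaving x^4 + 4·x^3 + 12·x^2 + 3·x + 1 (coefficients mod 13)
  leading term x^4: subtract (1)·f(x) = x^4 + x^3 + 9·x^2 + 12·x + 10, leaving 3·x^3 + 3·x^2 + 4·x + 4 (coefficients mod 13)
The degree is now < 4, so this is the remainder. Hence a · b ≡ 3·x^3 + 3·x^2 + 4·x + 4 in F_13[x]/(f).

Final answer: a · b ≡ 3·x^3 + 3·x^2 + 4·x + 4 (mod f(x))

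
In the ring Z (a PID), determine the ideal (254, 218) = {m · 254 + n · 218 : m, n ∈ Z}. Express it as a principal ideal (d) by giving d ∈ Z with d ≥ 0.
In the PID Z, (a, b) is generated by gcd(a, b). Compute gcd(254, 218) with the extended Euclidean algorithm, tracking rows (r, s, t) with s·254 + t·218 = r:
  row A: (254, 1, 0)   [1·254 + 0·218 = 254]
  row B: (218, 0, 1)   [0·254 + 1·218 = 218]
  254 = 1·218 + 36   → row C = row A − 1·row B = (36, 1, −1)   [check: 1·254 − 1·218 = 36]
  218 = 6·36 + 2   → row D = row B − 6·row C = (2, −6, 7)   [check: −6·254 + 7·218 = 2]
  36 = 18·2 + 0   → remainder 0, stop. gcd = 2 (last nonzero row D).
So gcd(254, 218) = 2, with Bézout identity −6·254 + 7·218 = 2. Containment (⊇): the Bézout identity exhibits 2 as an element of (254, 218), giving (2) ⊆ (254, 218). Containment (⊆): since 2 | 254 and 2 | 218 (254 = 2·127, 218 = 2·109), every Z-linear combination of 254 and 218 is divisible by 2, so (254, 218) ⊆ (2). Therefore (254, 218) = (2), d = 2.

Final answer: (254, 218) = (2); d = 2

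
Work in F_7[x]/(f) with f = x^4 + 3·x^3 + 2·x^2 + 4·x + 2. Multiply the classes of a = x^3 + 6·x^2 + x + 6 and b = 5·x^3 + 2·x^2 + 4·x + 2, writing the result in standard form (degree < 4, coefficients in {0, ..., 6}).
Multiply as integer polynomials: a · b = 5·x^6 + 32·x^5 + 21·x^4 + 58·x^3 + 28·x^2 + 26·x + 12. Reducing coefficients mod 7: a · b ≡ 5·x^6 + 4·x^5 + 2·x^3 + 5·x + 5. Now divide by f(x) = x^4 + 3·x^3 + 2·x^2 + 4·x + 2 in F_7[x], eliminating the leading term at each step:
  leading term 5·x^6: subtract (5·x^2)·f(x) = 5·x^6 + x^5 + 3·x^4 + 6·x^3 + 3·x^2, leaving 3·x^5 + 4·x^4 + 3·x^3 + 4·x^2 + 5·x + 5 (coefficients mod 7)
  leading term 3·x^5: subtract (3·x)·f(x) = 3·x^5 + 2·x^4 + 6·x^3 + 5·x^2 + 6·x, leaving 2·x^4 + 4·x^3 + 6·x^2 + 6·x + 5 (coefficients mod 7)
  leading term 2·x^4: subtract (2)·f(x) = 2·x^4 + 6·x^3 + 4·x^2 + x + 4, leaving 5·x^3 + 2·x^2 + 5·x + 1 (coefficients mod 7)
The degree is now < 4, so this is the remainder. Hence a · b ≡ 5·x^3 + 2·x^2 + 5·x + 1 in F_7[x]/(f).

Final answer: a · b ≡ 5·x^3 + 2·x^2 + 5·x + 1 (mod f(x))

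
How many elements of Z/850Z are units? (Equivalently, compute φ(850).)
Z/850Z has φ(850) = 320 units

An element a ∈ Z/850Z is a unit iff gcd(a, 850) = 1, so the number of units is φ(850). φ is multiplicative, with φ(p^e) = p^e − p^(e−1). Factorise 850 = 2 · 5^2 · 17. Then
  φ(850) = (2 − 1) · (5^2 − 5^1) · (17 − 1) = 1 · 20 · 16 = 320.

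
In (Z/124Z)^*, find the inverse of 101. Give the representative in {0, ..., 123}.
101^(−1) ≡ 97 (mod 124)

Apply the extended Euclidean algorithm to (124, 101), tracking rows (r, s, t) with s·124 + t·101 = r. Each division r_prev = q·r_cur + r_new produces the new row as (previous row) − q·(current row):
  row A: (124, 1, 0)   [1·124 + 0·101 = 124]
  row B: (101, 0, 1)   [0·124 + 1·101 = 101]
  124 = 1·101 + 23   → row C = row A − 1·row B = (23, 1, −1)   [check: 1·124 − 1·101 = 23]
  101 = 4·23 + 9   → row D = row B − 4·row C = (9, −4, 5)   [check: −4·124 + 5·101 = 9]
  23 = 2·9 + 5   → row E = row C − 2·row D = (5, 9, −11)   [check: 9·124 − 11·101 = 5]
  9 = 1·5 + 4   → row F = row D − 1·row E = (4, −13, 16)   [check: −13·124 + 16·101 = 4]
  5 = 1·4 + 1   → row G = row E − 1·row F = (1, 22, −27)   [check: 22·124 − 27·101 = 1]
  4 = 4·1 + 0   → remainder 0, stop. gcd = 1 (last nonzero row G).
The gcd is 1, so 101 is invertible mod 124. The last nonzero row gives 22·124 − 27·101 = 1, so t = −27. So 101^(−1) ≡ −27 ≡ 97 (mod 124). Verify: 101 · 97 = 9797 ≡ 1 (mod 124). ✓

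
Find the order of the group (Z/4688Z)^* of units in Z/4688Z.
|(Z/4688Z)^*| = 2336

(Z/4688Z)^* consists of the classes a with gcd(a, 4688) = 1, so its order is φ(4688). φ is multiplicative, with φ(p^e) = p^e − p^(e−1). Factorise 4688 = 2^4 · 293. Then
  φ(4688) = (2^4 − 2^3) · (293 − 1) = 8 · 292 = 2336.
Thus |(Z/4688Z)^*| = 2336.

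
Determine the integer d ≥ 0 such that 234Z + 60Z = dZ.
In the PID Z, (a, b) is generated by gcd(a, b). Compute gcd(234, 60) with the extended Euclidean algorithm, tracking rows (r, s, t) with s·234 + t·60 = r:
  row A: (234, 1, 0)   [1·234 + 0·60 = 234]
  row B: (60, 0, 1)   [0·234 + 1·60 = 60]
  234 = 3·60 + 54   → row C = row A − 3·row B = (54, 1, −3)   [check: 1·234 − 3·60 = 54]
  60 = 1·54 + 6   → row D = row B − 1·row C = (6, −1, 4)   [check: −1·234 + 4·60 = 6]
  54 = 9·6 + 0   → remainder 0, stop. gcd = 6 (last nonzero row D).
So gcd(234, 60) = 6, with Bézout identity −1·234 + 4·60 = 6. Containment (⊇): the Bézout identity exhibits 6 as an element of (234, 60), giving (6) ⊆ (234, 60). Containment (⊆): since 6 | 234 and 6 | 60 (234 = 6·39, 60 = 6·10), every Z-linear combination of 234 and 60 is divisible by 6, so (234, 60) ⊆ (6). Therefore (234, 60) = (6), d = 6.

Final answer: (234, 60) = (6); d = 6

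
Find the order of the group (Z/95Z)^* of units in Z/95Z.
|(Z/95Z)^*| = 72

(Z/95Z)^* consists of the classes a with gcd(a, 95) = 1, so its order is φ(95). φ is multiplicative, with φ(p^e) = p^e − p^(e−1). Factorise 95 = 5 · 19. Then
  φ(95) = (5 − 1) · (19 − 1) = 4 · 18 = 72.
Thus |(Z/95Z)^*| = 72.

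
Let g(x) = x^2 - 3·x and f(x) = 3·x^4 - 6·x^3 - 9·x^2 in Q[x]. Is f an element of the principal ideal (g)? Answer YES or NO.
YES

In Q[x] the ideal (g) consists of all multiples of g, so f ∈ (g) iff g | f, i.e. iff the remainder of f on division by g is 0. Divide f by g (g is monic, so eliminate the leading term of the running remainder at each step):
  leading term 3·x^4: subtract (3·x^2)·g(x) = 3·x^4 - 9·x^3, leaving 3·x^3 - 9·x^2
  leading term 3·x^3: subtract (3·x)·g(x) = 3·x^3 - 9·x^2, leaving 0
The remainder is 0, so f(x) = g(x) · h(x) with h(x) = 3·x^2 + 3·x. Hence g | f, i.e. f ∈ (g).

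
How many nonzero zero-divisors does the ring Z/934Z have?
In Z/934Z each nonzero element is either a unit (gcd with 934 is 1) or a zero-divisor (gcd > 1). The number of units is φ(934): factorise 934 = 2 · 467, so φ(934) = (2 − 1) · (467 − 1) = 1 · 466 = 466. The nonzero elements number 934 − 1 = 933. Hence the nonzero zero-divisors number 933 − 466 = 467.

Final answer: Z/934Z has 467 nonzero zero-divisors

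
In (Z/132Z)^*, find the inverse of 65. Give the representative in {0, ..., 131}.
Apply the extended Euclidean algorithm to (132, 65), tracking rows (r, s, t) with s·132 + t·65 = r. Each division r_prev = q·r_cur + r_new produces the new row as (previous row) − q·(current row):
  row A: (132, 1, 0)   [1·132 + 0·65 = 132]
  row B: (65, 0, 1)   [0·132 + 1·65 = 65]
  132 = 2·65 + 2   → row C = row A − 2·row B = (2, 1, −2)   [check: 1·132 − 2·65 = 2]
  65 = 32·2 + 1   → row D = row B − 32·row C = (1, −32, 65)   [check: −32·132 + 65·65 = 1]
  2 = 2·1 + 0   → remainder 0, stop. gcd = 1 (last nonzero row D).
The gcd is 1, so 65 is invertible mod 132. The last nonzero row gives −32·132 + 65·65 = 1, so t = 65. So 65^(−1) ≡ 65 (mod 132). Verify: 65 · 65 = 4225 ≡ 1 (mod 132). ✓

Final answer: 65^(−1) ≡ 65 (mod 132)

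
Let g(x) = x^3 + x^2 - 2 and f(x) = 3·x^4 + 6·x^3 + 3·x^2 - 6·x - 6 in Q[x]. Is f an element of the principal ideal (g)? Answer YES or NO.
In Q[x] the ideal (g) consists of all multiples of g, so f ∈ (g) iff g | f, i.e. iff the remainder of f on division by g is 0. Divide f by g (g is monic, so eliminate the leading term of the running remainder at each step):
  leading term 3·x^4: subtract (3·x)·g(x) = 3·x^4 + 3·x^3 - 6·x, leaving 3·x^3 + 3·x^2 - 6
  leading term 3·x^3: subtract (3)·g(x) = 3·x^3 + 3·x^2 - 6, leaving 0
The remainder is 0, so f(x) = g(x) · h(x) with h(x) = 3·x + 3. Hence g | f, i.e. f ∈ (g).

Final answer: YES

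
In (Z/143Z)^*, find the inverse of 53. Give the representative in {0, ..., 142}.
53^(−1) ≡ 27 (mod 143)

Apply the extended Euclidean algorithm to (143, 53), tracking rows (r, s, t) with s·143 + t·53 = r. Each division r_prev = q·r_cur + r_new produces the new row as (previous row) − q·(current row):
  row A: (143, 1, 0)   [1·143 + 0·53 = 143]
  row B: (53, 0, 1)   [0·143 + 1·53 = 53]
  143 = 2·53 + 37   → row C = row A − 2·row B = (37, 1, −2)   [check: 1·143 − 2·53 = 37]
  53 = 1·37 + 16   → row D = row B − 1·row C = (16, −1, 3)   [check: −1·143 + 3·53 = 16]
  37 = 2·16 + 5   → row E = row C − 2·row D = (5, 3, −8)   [check: 3·143 − 8·53 = 5]
  16 = 3·5 + 1   → row F = row D − 3·row E = (1, −10, 27)   [check: −10·143 + 27·53 = 1]
  5 = 5·1 + 0   → remainder 0, stop. gcd = 1 (last nonzero row F).
The gcd is 1, so 53 is invertible mod 143. The last nonzero row gives −10·143 + 27·53 = 1, so t = 27. So 53^(−1) ≡ 27 (mod 143). Verify: 53 · 27 = 1431 ≡ 1 (mod 143). ✓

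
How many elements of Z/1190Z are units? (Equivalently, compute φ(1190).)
An element a ∈ Z/1190Z is a unit iff gcd(a, 1190) = 1, so the number of units is φ(1190). φ is multiplicative, with φ(p^e) = p^e − p^(e−1). Factorise 1190 = 2 · 5 · 7 · 17. Then
  φ(1190) = (2 − 1) · (5 − 1) · (7 − 1) · (17 − 1) = 1 · 4 · 6 · 16 = 384.

Final answer: Z/1190Z has φ(1190) = 384 units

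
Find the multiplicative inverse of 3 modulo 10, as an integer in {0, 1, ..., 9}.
Apply the extended Euclidean algorithm to (10, 3), tracking rows (r, s, t) with s·10 + t·3 = r. Each division r_prev = q·r_cur + r_new produces the new row as (previous row) − q·(current row):
  row A: (10, 1, 0)   [1·10 + 0·3 = 10]
  row B: (3, 0, 1)   [0·10 + 1·3 = 3]
  10 = 3·3 + 1   → row C = row A − 3·row B = (1, 1, −3)   [check: 1·10 − 3·3 = 1]
  3 = 3·1 + 0   → remainder 0, stop. gcd = 1 (last nonzero row C).
The gcd is 1, so 3 is invertible mod 10. The last nonzero row gives 1·10 − 3·3 = 1, so t = −3. So 3^(−1) ≡ −3 ≡ 7 (mod 10). Verify: 3 · 7 = 21 ≡ 1 (mod 10). ✓

Final answer: 3^(−1) ≡ 7 (mod 10)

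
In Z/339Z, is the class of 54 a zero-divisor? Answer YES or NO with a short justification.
YES

gcd(54, 339) = 3 > 1, so 54 is not a unit in Z/339Z. In Z/nZ every nonzero non-unit is a zero-divisor: explicitly, take b = 339/gcd = 113 ≠ 0 (mod 339); then 54·113 = 6102 = 18·339, i.e. 54·113 ≡ 0 (mod 339). So 54 is a zero-divisor.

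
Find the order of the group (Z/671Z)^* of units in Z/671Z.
|(Z/671Z)^*| = 600

(Z/671Z)^* consists of the classes a with gcd(a, 671) = 1, so its order is φ(671). φ is multiplicative, with φ(p^e) = p^e − p^(e−1). Factorise 671 = 11 · 61. Then
  φ(671) = (11 − 1) · (61 − 1) = 10 · 60 = 600.
Thus |(Z/671Z)^*| = 600.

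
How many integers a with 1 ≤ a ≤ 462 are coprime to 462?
The number of a ∈ {1, ..., 462} with gcd(a, 462) = 1 is by definition Euler's totient φ(462). φ is multiplicative, with φ(p^e) = p^e − p^(e−1). Factorise 462 = 2 · 3 · 7 · 11. Then
  φ(462) = (2 − 1) · (3 − 1) · (7 − 1) · (11 − 1) = 1 · 2 · 6 · 10 = 120.
So there are 120 such integers.

Final answer: 120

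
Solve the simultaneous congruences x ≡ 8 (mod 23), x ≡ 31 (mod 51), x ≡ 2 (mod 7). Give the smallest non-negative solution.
x ≡ 5896 (mod 8211); the representative in [0, 8211) is 5896

The moduli 23, 51, 7 are pairwise coprime, so by the CRT there is a unique solution mod 23·51·7 = 8211.
Solve by successive substitution. Start with x ≡ 8 (mod 23).
  Combine with x ≡ 31 (mod 51): write x = 8 + 23·t and require 8 + 23·t ≡ 31 (mod 51), i.e. 23·t ≡ 31 − 8 ≡ 23 (mod 51). Since 23^(−1) ≡ 20 (mod 51), t ≡ 20·23 ≡ 1 (mod 51). So x ≡ 8 + 23·1 = 31 (mod 1173).
  Combine with x ≡ 2 (mod 7): write x = 31 + 1173·t and require 31 + 1173·t ≡ 2 (mod 7), i.e. 1173·t ≡ 2 − 31 ≡ 6 (mod 7). Since 1173^(−1) ≡ 2 (mod 7) (1173 ≡ 4 (mod 7)), t ≡ 2·6 ≡ 5 (mod 7). So x ≡ 31 + 1173·5 = 5896 (mod 8211).
Unique solution in [0, 8211): x = 5896.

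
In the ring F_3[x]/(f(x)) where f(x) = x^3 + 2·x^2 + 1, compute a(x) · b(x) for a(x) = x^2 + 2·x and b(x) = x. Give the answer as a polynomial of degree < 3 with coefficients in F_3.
Multiply as integer polynomials: a · b = x^3 + 2·x^2. Reducing coefficients mod 3: a · b ≡ x^3 + 2·x^2. Now divide by f(x) = x^3 + 2·x^2 + 1 in F_3[x], eliminating the leading term at each step:
  leading term x^3: subtract (1)·f(x) = x^3 + 2·x^2 + 1, leaving 2 (coefficients mod 3)
The degree is now < 3, so this is the remainder. Hence a · b ≡ 2 in F_3[x]/(f).

Final answer: a · b ≡ 2 (mod f(x))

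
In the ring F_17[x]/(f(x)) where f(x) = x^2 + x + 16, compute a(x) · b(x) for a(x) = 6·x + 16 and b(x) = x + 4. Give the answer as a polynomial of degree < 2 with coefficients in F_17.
Multiply as integer polynomials: a · b = 6·x^2 + 40·x + 64. Reducing coefficients mod 17: a · b ≡ 6·x^2 + 6·x + 13. Now divide by f(x) = x^2 + x + 16 in F_17[x], eliminating the leading term at each step:
  leading term 6·x^2: subtract (6)·f(x) = 6·x^2 + 6·x + 11, leaving 2 (coefficients mod 17)
The degree is now < 2, so this is the remainder. Hence a · b ≡ 2 in F_17[x]/(f).

Final answer: a · b ≡ 2 (mod f(x))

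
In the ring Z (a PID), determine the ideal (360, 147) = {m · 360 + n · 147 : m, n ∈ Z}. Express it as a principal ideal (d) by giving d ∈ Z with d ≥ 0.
(360, 147) = (3); d = 3

In the PID Z, (a, b) is generated by gcd(a, b). Compute gcd(360, 147) with the extended Euclidean algorithm, tracking rows (r, s, t) with s·360 + t·147 = r:
  row A: (360, 1, 0)   [1·360 + 0·147 = 360]
  row B: (147, 0, 1)   [0·360 + 1·147 = 147]
  360 = 2·147 + 66   → row C = row A − 2·row B = (66, 1, −2)   [check: 1·360 − 2·147 = 66]
  147 = 2·66 + 15   → row D = row B − 2·row C = (15, −2, 5)   [check: −2·360 + 5·147 = 15]
  66 = 4·15 + 6   → row E = row C − 4·row D = (6, 9, −22)   [check: 9·360 − 22·147 = 6]
  15 = 2·6 + 3   → row F = row D − 2·row E = (3, −20, 49)   [check: −20·360 + 49·147 = 3]
  6 = 2·3 + 0   → remainder 0, stop. gcd = 3 (last nonzero row F).
So gcd(360, 147) = 3, with Bézout identity −20·360 + 49·147 = 3. Containment (⊇): the Bézout identity exhibits 3 as an element of (360, 147), giving (3) ⊆ (360, 147). Containment (⊆): since 3 | 360 and 3 | 147 (360 = 3·120, 147 = 3·49), every Z-linear combination of 360 and 147 is divisible by 3, so (360, 147) ⊆ (3). Therefore (360, 147) = (3), d = 3.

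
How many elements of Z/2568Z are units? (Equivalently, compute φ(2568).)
An element a ∈ Z/2568Z is a unit iff gcd(a, 2568) = 1, so the number of units is φ(2568). φ is multiplicative, with φ(p^e) = p^e − p^(e−1). Factorise 2568 = 2^3 · 3 · 107. Then
  φ(2568) = (2^3 − 2^2) · (3 − 1) · (107 − 1) = 4 · 2 · 106 = 848.

Final answer: Z/2568Z has φ(2568) = 848 units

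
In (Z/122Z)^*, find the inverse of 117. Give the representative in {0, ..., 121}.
Apply the extended Euclidean algorithm to (122, 117), tracking rows (r, s, t) with s·122 + t·117 = r. Each division r_prev = q·r_cur + r_new produces the new row as (previous row) − q·(current row):
  row A: (122, 1, 0)   [1·122 + 0·117 = 122]
  row B: (117, 0, 1)   [0·122 + 1·117 = 117]
  122 = 1·117 + 5   → row C = row A − 1·row B = (5, 1, −1)   [check: 1·122 − 1·117 = 5]
  117 = 23·5 + 2   → row D = row B − 23·row C = (2, −23, 24)   [check: −23·122 + 24·117 = 2]
  5 = 2·2 + 1   → row E = row C − 2·row D = (1, 47, −49)   [check: 47·122 − 49·117 = 1]
  2 = 2·1 + 0   → remainder 0, stop. gcd = 1 (last nonzero row E).
The gcd is 1, so 117 is invertible mod 122. The last nonzero row gives 47·122 − 49·117 = 1, so t = −49. So 117^(−1) ≡ −49 ≡ 73 (mod 122). Verify: 117 · 73 = 8541 ≡ 1 (mod 122). ✓

Final answer: 117^(−1) ≡ 73 (mod 122)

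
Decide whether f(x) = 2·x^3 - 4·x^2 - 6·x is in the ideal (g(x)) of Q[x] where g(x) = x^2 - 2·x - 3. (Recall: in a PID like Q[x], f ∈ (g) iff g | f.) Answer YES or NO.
In Q[x] the ideal (g) consists of all multiples of g, so f ∈ (g) iff g | f, i.e. iff the remainder of f on division by g is 0. Divide f by g (g is monic, so eliminate the leading term of the running remainder at each step):
  leading term 2·x^3: subtract (2·x)·g(x) = 2·x^3 - 4·x^2 - 6·x, leaving 0
The remainder is 0, so f(x) = g(x) · h(x) with h(x) = 2·x. Hence g | f, i.e. f ∈ (g).

Final answer: YES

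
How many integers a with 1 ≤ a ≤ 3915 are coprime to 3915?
2016

The number of a ∈ {1, ..., 3915} with gcd(a, 3915) = 1 is by definition Euler's totient φ(3915). φ is multiplicative, with φ(p^e) = p^e − p^(e−1). Factorise 3915 = 3^3 · 5 · 29. Then
  φ(3915) = (3^3 − 3^2) · (5 − 1) · (29 − 1) = 18 · 4 · 28 = 2016.
So there are 2016 such integers.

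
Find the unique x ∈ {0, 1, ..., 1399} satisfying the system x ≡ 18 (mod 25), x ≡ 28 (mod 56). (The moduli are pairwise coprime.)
x ≡ 868 (mod 1400); the representative in [0, 1400) is 868

The moduli 25, 56 are pairwise coprime, so by the CRT there is a unique solution mod 25·56 = 1400.
Solve by successive substitution. Start with x ≡ 18 (mod 25).
  Combine with x ≡ 28 (mod 56): write x = 18 + 25·t and require 18 + 25·t ≡ 28 (mod 56), i.e. 25·t ≡ 28 − 18 ≡ 10 (mod 56). Since 25^(−1) ≡ 9 (mod 56), t ≡ 9·10 ≡ 34 (mod 56). So x ≡ 18 + 25·34 = 868 (mod 1400).
Unique solution in [0, 1400): x = 868.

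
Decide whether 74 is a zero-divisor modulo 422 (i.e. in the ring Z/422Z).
YES

gcd(74, 422) = 2 > 1, so 74 is not a unit in Z/422Z. In Z/nZ every nonzero non-unit is a zero-divisor: explicitly, take b = 422/gcd = 211 ≠ 0 (mod 422); then 74·211 = 15614 = 37·422, i.e. 74·211 ≡ 0 (mod 422). So 74 is a zero-divisor.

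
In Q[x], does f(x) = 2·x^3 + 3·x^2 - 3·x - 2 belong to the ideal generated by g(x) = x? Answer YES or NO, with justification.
NO

In Q[x] the ideal (g) consists of all multiples of g, so f ∈ (g) iff g | f, i.e. iff the remainder of f on division by g is 0. Divide f by g (g is monic, so eliminate the leading term of the running remainder at each step):
  leading term 2·x^3: subtract (2·x^2)·g(x) = 2·x^3, leaving 3·x^2 - 3·x - 2
  leading term 3·x^2: subtract (3·x)·g(x) = 3·x^2, leaving -3·x - 2
  leading term -3·x: subtract (-3)·g(x) = -3·x, leaving -2
The remainder r(x) = -2 ≠ 0 (and deg r < deg g), so g ∤ f, i.e. f ∉ (g).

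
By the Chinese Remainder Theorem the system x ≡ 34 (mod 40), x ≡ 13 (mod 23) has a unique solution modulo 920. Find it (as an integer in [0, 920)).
The moduli 40, 23 are pairwise coprime, so by the CRT there is a unique solution mod 40·23 = 920.
Solve by successive substitution. Start with x ≡ 34 (mod 40).
  Combine with x ≡ 13 (mod 23): write x = 34 + 40·t and require 34 + 40·t ≡ 13 (mod 23), i.e. 40·t ≡ 13 − 34 ≡ 2 (mod 23). Since 40^(−1) ≡ 19 (mod 23) (40 ≡ 17 (mod 23)), t ≡ 19·2 ≡ 15 (mod 23). So x ≡ 34 + 40·15 = 634 (mod 920).
Unique solution in [0, 920): x = 634.

Final answer: x ≡ 634 (mod 920); the representative in [0, 920) is 634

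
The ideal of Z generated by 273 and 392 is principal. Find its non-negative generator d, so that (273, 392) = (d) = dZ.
In the PID Z, (a, b) is generated by gcd(a, b). Compute gcd(392, 273) with the extended Euclidean algorithm, tracking rows (r, s, t) with s·392 + t·273 = r:
  row A: (392, 1, 0)   [1·392 + 0·273 = 392]
  row B: (273, 0, 1)   [0·392 + 1·273 = 273]
  392 = 1·273 + 119   → row C = row A − 1·row B = (119, 1, −1)   [check: 1·392 − 1·273 = 119]
  273 = 2·119 + 35   → row D = row B − 2·row C = (35, −2, 3)   [check: −2·392 + 3·273 = 35]
  119 = 3·35 + 14   → row E = row C − 3·row D = (14, 7, −10)   [check: 7·392 − 10·273 = 14]
  35 = 2·14 + 7   → row F = row D − 2·row E = (7, −16, 23)   [check: −16·392 + 23·273 = 7]
  14 = 2·7 + 0   → remainder 0, stop. gcd = 7 (last nonzero row F).
So gcd(273, 392) = 7, with Bézout identity −16·392 + 23·273 = 7. Containment (⊇): the Bézout identity exhibits 7 as an element of (273, 392), giving (7) ⊆ (273, 392). Containment (⊆): since 7 | 273 and 7 | 392 (273 = 7·39, 392 = 7·56), every Z-linear combination of 273 and 392 is divisible by 7, so (273, 392) ⊆ (7). Therefore (273, 392) = (7), d = 7.

Final answer: (273, 392) = (7); d = 7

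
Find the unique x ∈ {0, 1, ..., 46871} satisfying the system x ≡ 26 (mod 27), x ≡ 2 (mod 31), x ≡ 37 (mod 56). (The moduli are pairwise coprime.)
x ≡ 11069 (mod 46872); the representative in [0, 46872) is 11069

The moduli 27, 31, 56 are pairwise coprime, so by the CRT there is a unique solution mod 27·31·56 = 46872.
Solve by successive substitution. Start with x ≡ 26 (mod 27).
  Combine with x ≡ 2 (mod 31): write x = 26 + 27·t and require 26 + 27·t ≡ 2 (mod 31), i.e. 27·t ≡ 2 − 26 ≡ 7 (mod 31). Since 27^(−1) ≡ 23 (mod 31), t ≡ 23·7 ≡ 6 (mod 31). So x ≡ 26 + 27·6 = 188 (mod 837).
  Combine with x ≡ 37 (mod 56): write x = 188 + 837·t and require 188 + 837·t ≡ 37 (mod 56), i.e. 837·t ≡ 37 − 188 ≡ 17 (mod 56). Since 837^(−1) ≡ 37 (mod 56) (837 ≡ 53 (mod 56)), t ≡ 37·17 ≡ 13 (mod 56). So x ≡ 188 + 837·13 = 11069 (mod 46872).
Unique solution in [0, 46872): x = 11069.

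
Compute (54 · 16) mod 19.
Reduce the factors first: 54 ≡ 16 (mod 19), so 54 · 16 ≡ 16 · 16 (mod 19). 16 · 16 = 256. Dividing by 19: 256 = 13·19 + 9. So (54 · 16) mod 19 = 9.

Final answer: 9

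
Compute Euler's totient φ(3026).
φ(3026) = 1408

φ is multiplicative, with φ(p^e) = p^e − p^(e−1). Factorise 3026 = 2 · 17 · 89. Then
  φ(3026) = (2 − 1) · (17 − 1) · (89 − 1) = 1 · 16 · 88 = 1408.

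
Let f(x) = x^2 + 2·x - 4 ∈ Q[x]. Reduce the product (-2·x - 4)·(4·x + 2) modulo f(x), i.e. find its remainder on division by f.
First multiply in Q[x] without reducing: a · b = -8·x^2 - 20·x - 8. Now divide by f(x) = x^2 + 2·x - 4, eliminating the leading term at each step:
  leading term -8·x^2: subtract (-8)·f(x) = -8·x^2 - 16·x + 32, leaving -4·x - 40
The degree is now < 2, so this is the remainder. Hence a · b ≡ -4·x - 40 in Q[x]/(f).

Final answer: a · b ≡ -4·x - 40 (mod f(x))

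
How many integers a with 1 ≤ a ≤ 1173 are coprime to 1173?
The number of a ∈ {1, ..., 1173} with gcd(a, 1173) = 1 is by definition Euler's totient φ(1173). φ is multiplicative, with φ(p^e) = p^e − p^(e−1). Factorise 1173 = 3 · 17 · 23. Then
  φ(1173) = (3 − 1) · (17 − 1) · (23 − 1) = 2 · 16 · 22 = 704.
So there are 704 such integers.

Final answer: 704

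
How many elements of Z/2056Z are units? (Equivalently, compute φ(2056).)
An element a ∈ Z/2056Z is a unit iff gcd(a, 2056) = 1, so the number of units is φ(2056). φ is multiplicative, with φ(p^e) = p^e − p^(e−1). Factorise 2056 = 2^3 · 257. Then
  φ(2056) = (2^3 − 2^2) · (257 − 1) = 4 · 256 = 1024.

Final answer: Z/2056Z has φ(2056) = 1024 units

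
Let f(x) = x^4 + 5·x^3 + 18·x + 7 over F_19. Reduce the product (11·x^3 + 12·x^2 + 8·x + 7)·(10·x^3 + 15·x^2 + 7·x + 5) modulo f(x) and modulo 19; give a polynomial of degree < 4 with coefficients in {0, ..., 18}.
Multiply as integer polynomials: a · b = 110·x^6 + 285·x^5 + 337·x^4 + 329·x^3 + 221·x^2 + 89·x + 35. Reducing coefficients mod 19: a · b ≡ 15·x^6 + 14·x^4 + 6·x^3 + 12·x^2 + 13·x + 16. Now divide by f(x) = x^4 + 5·x^3 + 18·x + 7 in F_19[x], eliminating the leading term at each step:
  leading term 15·x^6: subtract (15·x^2)·f(x) = 15·x^6 + 18·x^5 + 4·x^3 + 10·x^2, leaving x^5 + 14·x^4 + 2·x^3 + 2·x^2 + 13·x + 16 (coefficients mod 19)
  leading term x^5: subtract (x)·f(x) = x^5 + 5·x^4 + 18·x^2 + 7·x, leaving 9·x^4 + 2·x^3 + 3·x^2 + 6·x + 16 (coefficients mod 19)
  leading term 9·x^4: subtract (9)·f(x) = 9·x^4 + 7·x^3 + 10·x + 6, leaving 14·x^3 + 3·x^2 + 15·x + 10 (coefficients mod 19)
The degree is now < 4, so this is the remainder. Hence a · b ≡ 14·x^3 + 3·x^2 + 15·x + 10 in F_19[x]/(f).

Final answer: a · b ≡ 14·x^3 + 3·x^2 + 15·x + 10 (mod f(x))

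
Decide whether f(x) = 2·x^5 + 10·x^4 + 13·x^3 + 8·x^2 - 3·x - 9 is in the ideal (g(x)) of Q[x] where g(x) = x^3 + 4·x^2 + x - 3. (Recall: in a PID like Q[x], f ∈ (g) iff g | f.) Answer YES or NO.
In Q[x] the ideal (g) consists of all multiples of g, so f ∈ (g) iff g | f, i.e. iff the remainder of f on division by g is 0. Divide f by g (g is monic, so eliminate the leading term of the running remainder at each step):
  leading term 2·x^5: subtract (2·x^2)·g(x) = 2·x^5 + 8·x^4 + 2·x^3 - 6·x^2, leaving 2·x^4 + 11·x^3 + 14·x^2 - 3·x - 9
  leading term 2·x^4: subtract (2·x)·g(x) = 2·x^4 + 8·x^3 + 2·x^2 - 6·x, leaving 3·x^3 + 12·x^2 + 3·x - 9
  leading term 3·x^3: subtract (3)·g(x) = 3·x^3 + 12·x^2 + 3·x - 9, leaving 0
The remainder is 0, so f(x) = g(x) · h(x) with h(x) = 2·x^2 + 2·x + 3. Hence g | f, i.e. f ∈ (g).

Final answer: YES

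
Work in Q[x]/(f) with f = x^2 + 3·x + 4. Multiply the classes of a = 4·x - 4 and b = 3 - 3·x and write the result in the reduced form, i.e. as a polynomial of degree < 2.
First multiply in Q[x] without reducing: a · b = -12·x^2 + 24·x - 12. Now divide by f(x) = x^2 + 3·x + 4, eliminating the leading term at each step:
  leading term -12·x^2: subtract (-12)·f(x) = -12·x^2 - 36·x - 48, leaving 60·x + 36
The degree is now < 2, so this is the remainder. Hence a · b ≡ 60·x + 36 in Q[x]/(f).

Final answer: a · b ≡ 60·x + 36 (mod f(x))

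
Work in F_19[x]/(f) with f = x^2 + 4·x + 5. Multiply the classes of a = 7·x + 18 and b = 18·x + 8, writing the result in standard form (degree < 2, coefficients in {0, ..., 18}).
a · b ≡ 9·x + 8 (mod f(x))

Multiply as integer polynomials: a · b = 126·x^2 + 380·x + 144. Reducing coefficients mod 19: a · b ≡ 12·x^2 + 11. Now divide by f(x) = x^2 + 4·x + 5 in F_19[x], eliminating the leading term at each step:
  leading term 12·x^2: subtract (12)·f(x) = 12·x^2 + 10·x + 3, leaving 9·x + 8 (coefficients mod 19)
The degree is now < 2, so this is the remainder. Hence a · b ≡ 9·x + 8 in F_19[x]/(f).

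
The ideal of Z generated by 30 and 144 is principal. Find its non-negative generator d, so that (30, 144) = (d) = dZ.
In the PID Z, (a, b) is generated by gcd(a, b). Compute gcd(144, 30) with the extended Euclidean algorithm, tracking rows (r, s, t) with s·144 + t·30 = r:
  row A: (144, 1, 0)   [1·144 + 0·30 = 144]
  row B: (30, 0, 1)   [0·144 + 1·30 = 30]
  144 = 4·30 + 24   → row C = row A − 4·row B = (24, 1, −4)   [check: 1·144 − 4·30 = 24]
  30 = 1·24 + 6   → row D = row B − 1·row C = (6, −1, 5)   [check: −1·144 + 5·30 = 6]
  24 = 4·6 + 0   → remainder 0, stop. gcd = 6 (last nonzero row D).
So gcd(30, 144) = 6, with Bézout identity −1·144 + 5·30 = 6. Containment (⊇): the Bézout identity exhibits 6 as an element of (30, 144), giving (6) ⊆ (30, 144). Containment (⊆): since 6 | 30 and 6 | 144 (30 = 6·5, 144 = 6·24), every Z-linear combination of 30 and 144 is divisible by 6, so (30, 144) ⊆ (6). Therefore (30, 144) = (6), d = 6.

Final answer: (30, 144) = (6); d = 6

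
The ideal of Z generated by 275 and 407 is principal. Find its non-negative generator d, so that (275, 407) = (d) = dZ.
(275, 407) = (11); d = 11

In the PID Z, (a, b) is generated by gcd(a, b). Compute gcd(407, 275) with the extended Euclidean algorithm, tracking rows (r, s, t) with s·407 + t·275 = r:
  row A: (407, 1, 0)   [1·407 + 0·275 = 407]
  row B: (275, 0, 1)   [0·407 + 1·275 = 275]
  407 = 1·275 + 132   → row C = row A − 1·row B = (132, 1, −1)   [check: 1·407 − 1·275 = 132]
  275 = 2·132 + 11   → row D = row B − 2·row C = (11, −2, 3)   [check: −2·407 + 3·275 = 11]
  132 = 12·11 + 0   → remainder 0, stop. gcd = 11 (last nonzero row D).
So gcd(275, 407) = 11, with Bézout identity −2·407 + 3·275 = 11. Containment (⊇): the Bézout identity exhibits 11 as an element of (275, 407), giving (11) ⊆ (275, 407). Containment (⊆): since 11 | 275 and 11 | 407 (275 = 11·25, 407 = 11·37), every Z-linear combination of 275 and 407 is divisible by 11, so (275, 407) ⊆ (11). Therefore (275, 407) = (11), d = 11.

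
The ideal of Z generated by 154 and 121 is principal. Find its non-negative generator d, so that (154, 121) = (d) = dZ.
(154, 121) = (11); d = 11

In the PID Z, (a, b) is generated by gcd(a, b). Compute gcd(154, 121) with the extended Euclidean algorithm, tracking rows (r, s, t) with s·154 + t·121 = r:
  row A: (154, 1, 0)   [1·154 + 0·121 = 154]
  row B: (121, 0, 1)   [0·154 + 1·121 = 121]
  154 = 1·121 + 33   → row C = row A − 1·row B = (33, 1, −1)   [check: 1·154 − 1·121 = 33]
  121 = 3·33 + 22   → row D = row B − 3·row C = (22, −3, 4)   [check: −3·154 + 4·121 = 22]
  33 = 1·22 + 11   → row E = row C − 1·row D = (11, 4, −5)   [check: 4·154 − 5·121 = 11]
  22 = 2·11 + 0   → remainder 0, stop. gcd = 11 (last nonzero row E).
So gcd(154, 121) = 11, with Bézout identity 4·154 − 5·121 = 11. Containment (⊇): the Bézout identity exhibits 11 as an element of (154, 121), giving (11) ⊆ (154, 121). Containment (⊆): since 11 | 154 and 11 | 121 (154 = 11·14, 121 = 11·11), every Z-linear combination of 154 and 121 is divisible by 11, so (154, 121) ⊆ (11). Therefore (154, 121) = (11), d = 11.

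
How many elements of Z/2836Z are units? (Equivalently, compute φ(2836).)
Z/2836Z has φ(2836) = 1416 units

An element a ∈ Z/2836Z is a unit iff gcd(a, 2836) = 1, so the number of units is φ(2836). φ is multiplicative, with φ(p^e) = p^e − p^(e−1). Factorise 2836 = 2^2 · 709. Then
  φ(2836) = (2^2 − 2^1) · (709 − 1) = 2 · 708 = 1416.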